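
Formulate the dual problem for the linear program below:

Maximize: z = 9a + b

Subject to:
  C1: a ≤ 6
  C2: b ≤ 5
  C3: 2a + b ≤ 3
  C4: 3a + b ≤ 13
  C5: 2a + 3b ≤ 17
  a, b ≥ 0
Minimize: z = 6y1 + 5y2 + 3y3 + 13y4 + 17y5

Subject to:
  C1: -y1 - 2y3 - 3y4 - 2y5 ≤ -9
  C2: -y2 - y3 - y4 - 3y5 ≤ -1
  y1, y2, y3, y4, y5 ≥ 0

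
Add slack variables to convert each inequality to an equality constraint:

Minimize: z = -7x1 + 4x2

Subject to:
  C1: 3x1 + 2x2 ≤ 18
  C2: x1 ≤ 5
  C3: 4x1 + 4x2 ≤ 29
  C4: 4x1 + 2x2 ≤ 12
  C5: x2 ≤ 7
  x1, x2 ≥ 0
min z = -7x1 + 4x2

s.t.
  3x1 + 2x2 + s1 = 18
  x1 + s2 = 5
  4x1 + 4x2 + s3 = 29
  4x1 + 2x2 + s4 = 12
  x2 + s5 = 7
  x1, x2, s1, s2, s3, s4, s5 ≥ 0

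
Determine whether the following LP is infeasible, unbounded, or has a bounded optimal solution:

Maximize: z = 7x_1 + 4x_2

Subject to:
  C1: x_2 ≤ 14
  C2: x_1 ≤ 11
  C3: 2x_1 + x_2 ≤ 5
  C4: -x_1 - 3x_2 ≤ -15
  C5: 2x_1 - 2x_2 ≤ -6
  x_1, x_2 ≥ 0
The point (0, 5) satisfies every constraint, so the LP is feasible; the constraints give x_1 ≤ 11 and x_2 ≤ 14, which with x_1, x_2 ≥ 0 keep the feasible region inside a bounded box. A feasible, bounded LP attains a finite optimum at a vertex.

Evaluating z = 7x_1 + 4x_2 at each vertex:
  (0, 5): z = 20

Bounded optimum: z* = 20 at (0, 5).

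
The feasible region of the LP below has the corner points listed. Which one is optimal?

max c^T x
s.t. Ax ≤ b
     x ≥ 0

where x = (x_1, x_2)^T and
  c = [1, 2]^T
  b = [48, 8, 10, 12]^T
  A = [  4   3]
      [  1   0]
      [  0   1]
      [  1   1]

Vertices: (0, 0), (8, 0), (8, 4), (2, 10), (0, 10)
Evaluating z = x_1 + 2x_2 at each vertex:
  (0, 0): z = 0
  (8, 0): z = 8
  (8, 4): z = 16
  (2, 10): z = 22
  (0, 10): z = 20

The largest value is z = 22, attained at (2, 10).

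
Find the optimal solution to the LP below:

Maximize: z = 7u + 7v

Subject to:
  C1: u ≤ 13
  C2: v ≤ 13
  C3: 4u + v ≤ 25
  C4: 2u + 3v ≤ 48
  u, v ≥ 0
Each vertex is the intersection of two constraint boundaries that also satisfies all remaining constraints:
  u = 0 and v = 0 → (0, 0)
  4u + v = 25 and v = 0 → (6.25, 0)
  v = 13 and 4u + v = 25 → (3, 13)
  v = 13 and u = 0 → (0, 13)

Evaluating z = 7u + 7v at each vertex:
  (0, 0): z = 0
  (6.25, 0): z = 43.75
  (3, 13): z = 112
  (0, 13): z = 91

The maximum is at (3, 13) with z = 112.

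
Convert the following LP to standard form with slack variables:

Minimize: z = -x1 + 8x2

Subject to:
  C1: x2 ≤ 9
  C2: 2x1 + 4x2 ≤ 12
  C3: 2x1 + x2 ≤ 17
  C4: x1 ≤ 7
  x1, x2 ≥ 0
min z = -x1 + 8x2

s.t.
  x2 + s1 = 9
  2x1 + 4x2 + s2 = 12
  2x1 + x2 + s3 = 17
  x1 + s4 = 7
  x1, x2, s1, s2, s3, s4 ≥ 0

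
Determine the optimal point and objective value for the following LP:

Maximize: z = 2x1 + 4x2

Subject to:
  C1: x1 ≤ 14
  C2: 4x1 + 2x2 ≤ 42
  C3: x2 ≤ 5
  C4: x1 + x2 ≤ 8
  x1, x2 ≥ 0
Each vertex is the intersection of two constraint boundaries that also satisfies all remaining constraints:
  x1 = 0 and x2 = 0 → (0, 0)
  x1 + x2 = 8 and x2 = 0 → (8, 0)
  x2 = 5 and x1 + x2 = 8 → (3, 5)
  x2 = 5 and x1 = 0 → (0, 5)

Evaluating z = 2x1 + 4x2 at each vertex:
  (0, 0): z = 0
  (8, 0): z = 16
  (3, 5): z = 26
  (0, 5): z = 20

The maximum is at (3, 5) with z = 26.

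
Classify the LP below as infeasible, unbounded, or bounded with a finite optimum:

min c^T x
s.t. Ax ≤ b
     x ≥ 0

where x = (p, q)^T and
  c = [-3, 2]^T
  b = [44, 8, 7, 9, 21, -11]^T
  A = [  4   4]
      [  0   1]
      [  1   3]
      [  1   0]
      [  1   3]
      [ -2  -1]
The point (7, 0) satisfies every constraint, so the LP is feasible; the constraints give p ≤ 9 and q ≤ 8, which with p, q ≥ 0 keep the feasible region inside a bounded box. A feasible, bounded LP attains a finite optimum at a vertex.

Evaluating z = -3p + 2q at each vertex:
  (5.5, 0): z = -16.5
  (7, 0): z = -21
  (5.2, 0.6): z = -14.4

Feasible with finite optimum z* = -21 at (7, 0).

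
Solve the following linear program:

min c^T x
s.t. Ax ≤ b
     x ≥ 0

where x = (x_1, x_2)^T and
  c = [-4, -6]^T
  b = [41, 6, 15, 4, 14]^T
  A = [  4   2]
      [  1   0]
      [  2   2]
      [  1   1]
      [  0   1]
Each vertex is the intersection of two constraint boundaries that also satisfies all remaining constraints:
  x_1 = 0 and x_2 = 0 → (0, 0)
  x_1 + x_2 = 4 and x_2 = 0 → (4, 0)
  x_1 + x_2 = 4 and x_1 = 0 → (0, 4)

Evaluating z = -4x_1 - 6x_2 at each vertex:
  (0, 0): z = 0
  (4, 0): z = -16
  (0, 4): z = -24

The minimum is at (0, 4) with z = -24.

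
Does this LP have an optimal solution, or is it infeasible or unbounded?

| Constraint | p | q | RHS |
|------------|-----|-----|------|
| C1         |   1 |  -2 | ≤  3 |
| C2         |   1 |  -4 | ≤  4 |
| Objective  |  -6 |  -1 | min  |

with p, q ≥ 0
Feasible point: (0, 0) satisfies every constraint, so the LP is feasible.
Direction d = (0, 1): for each constraint row a, a·d ≤ 0 —
  (1)(0) + (-2)(1) = -2 ≤ 0
  (1)(0) + (-4)(1) = -4 ≤ 0
and d ≥ 0, so (0, 0) + t·d stays feasible for every t ≥ 0. Along this ray z = -6p - q changes by -1 per unit t, so z → −∞.

Unbounded: there is a feasible ray along which z → −∞.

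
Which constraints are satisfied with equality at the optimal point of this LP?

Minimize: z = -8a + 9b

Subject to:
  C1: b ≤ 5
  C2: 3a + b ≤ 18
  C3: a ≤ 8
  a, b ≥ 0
Optimal: a = 6, b = 0
Slack at optimum:
  C1: slack = 5
  C2: slack = 0 (binding)
  C3: slack = 2
  a ≥ 0: a = 6
  b ≥ 0: b = 0 (binding)
Binding constraints: C2, b ≥ 0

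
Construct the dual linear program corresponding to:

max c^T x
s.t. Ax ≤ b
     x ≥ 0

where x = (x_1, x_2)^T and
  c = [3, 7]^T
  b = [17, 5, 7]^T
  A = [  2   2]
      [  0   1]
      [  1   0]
Minimize: z = 17y1 + 5y2 + 7y3

Subject to:
  C1: -2y1 - y3 ≤ -3
  C2: -2y1 - y2 ≤ -7
  y1, y2, y3 ≥ 0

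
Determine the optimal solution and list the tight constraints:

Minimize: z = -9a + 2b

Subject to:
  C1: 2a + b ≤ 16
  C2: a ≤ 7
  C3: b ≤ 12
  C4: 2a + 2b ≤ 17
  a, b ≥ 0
Optimal: a = 7, b = 0
Slack at optimum:
  C1: slack = 2
  C2: slack = 0 (binding)
  C3: slack = 12
  C4: slack = 3
  a ≥ 0: a = 7
  b ≥ 0: b = 0 (binding)
Binding constraints: C2, b ≥ 0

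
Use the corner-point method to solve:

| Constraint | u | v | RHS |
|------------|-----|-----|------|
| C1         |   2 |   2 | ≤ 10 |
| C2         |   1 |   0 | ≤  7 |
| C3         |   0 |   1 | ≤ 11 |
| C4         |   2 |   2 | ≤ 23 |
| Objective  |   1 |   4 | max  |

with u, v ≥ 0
Each vertex is the intersection of two constraint boundaries that also satisfies all remaining constraints:
  u = 0 and v = 0 → (0, 0)
  2u + 2v = 10 and v = 0 → (5, 0)
  2u + 2v = 10 and u = 0 → (0, 5)

Evaluating z = u + 4v at each vertex:
  (0, 0): z = 0
  (5, 0): z = 5
  (0, 5): z = 20

The maximum is at (0, 5) with z = 20.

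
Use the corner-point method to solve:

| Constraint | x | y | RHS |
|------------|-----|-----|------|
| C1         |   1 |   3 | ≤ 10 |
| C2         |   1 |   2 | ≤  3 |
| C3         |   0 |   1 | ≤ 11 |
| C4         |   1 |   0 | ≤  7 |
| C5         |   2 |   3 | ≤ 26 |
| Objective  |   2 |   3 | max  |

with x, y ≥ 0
Each vertex is the intersection of two constraint boundaries that also satisfies all remaining constraints:
  x = 0 and y = 0 → (0, 0)
  x + 2y = 3 and y = 0 → (3, 0)
  x + 2y = 3 and x = 0 → (0, 1.5)

Evaluating z = 2x + 3y at each vertex:
  (0, 0): z = 0
  (3, 0): z = 6
  (0, 1.5): z = 4.5

The maximum is at (3, 0) with z = 6.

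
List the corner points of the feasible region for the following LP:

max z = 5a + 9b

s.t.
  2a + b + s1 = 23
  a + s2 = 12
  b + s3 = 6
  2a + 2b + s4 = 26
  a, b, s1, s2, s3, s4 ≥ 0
Each vertex is the intersection of two constraint boundaries that also satisfies all remaining constraints:
  a = 0 and b = 0 → (0, 0)
  2a + b = 23 and b = 0 → (11.5, 0)
  2a + b = 23 and 2a + 2b = 26 → (10, 3)
  b = 6 and 2a + 2b = 26 → (7, 6)
  b = 6 and a = 0 → (0, 6)

Vertices: (0, 0), (11.5, 0), (10, 3), (7, 6), (0, 6)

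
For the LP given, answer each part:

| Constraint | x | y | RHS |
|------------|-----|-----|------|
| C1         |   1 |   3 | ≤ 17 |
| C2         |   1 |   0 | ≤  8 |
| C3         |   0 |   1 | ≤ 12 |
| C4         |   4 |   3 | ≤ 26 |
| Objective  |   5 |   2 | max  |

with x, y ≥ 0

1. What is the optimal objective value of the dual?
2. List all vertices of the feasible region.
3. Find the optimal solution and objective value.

1. 32.5 (by strong duality, equal to the primal optimum)
2. (0, 0), (6.5, 0), (3, 4.667), (0, 5.667)
3. x = 6.5, y = 0, z = 32.5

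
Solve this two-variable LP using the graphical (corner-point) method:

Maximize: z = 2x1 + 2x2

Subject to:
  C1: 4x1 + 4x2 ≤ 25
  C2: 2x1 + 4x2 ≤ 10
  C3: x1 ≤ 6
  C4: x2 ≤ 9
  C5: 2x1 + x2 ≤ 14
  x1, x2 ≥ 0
Each vertex is the intersection of two constraint boundaries that also satisfies all remaining constraints:
  x1 = 0 and x2 = 0 → (0, 0)
  2x1 + 4x2 = 10 and x2 = 0 → (5, 0)
  2x1 + 4x2 = 10 and x1 = 0 → (0, 2.5)

Evaluating z = 2x1 + 2x2 at each vertex:
  (0, 0): z = 0
  (5, 0): z = 10
  (0, 2.5): z = 5

The maximum is at (5, 0) with z = 10.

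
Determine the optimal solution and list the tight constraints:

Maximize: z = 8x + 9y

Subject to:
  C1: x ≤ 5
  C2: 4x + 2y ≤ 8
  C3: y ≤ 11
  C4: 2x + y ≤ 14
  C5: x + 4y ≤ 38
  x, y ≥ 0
Optimal: x = 0, y = 4
Slack at optimum:
  C1: slack = 5
  C2: slack = 0 (binding)
  C3: slack = 7
  C4: slack = 10
  C5: slack = 22
  x ≥ 0: x = 0 (binding)
  y ≥ 0: y = 4
Binding constraints: C2, x ≥ 0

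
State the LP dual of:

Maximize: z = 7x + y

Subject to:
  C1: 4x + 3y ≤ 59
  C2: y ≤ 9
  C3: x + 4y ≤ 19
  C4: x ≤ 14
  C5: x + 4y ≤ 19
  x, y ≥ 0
Minimize: z = 59y1 + 9y2 + 19y3 + 14y4 + 19y5

Subject to:
  C1: -4y1 - y3 - y4 - y5 ≤ -7
  C2: -3y1 - y2 - 4y3 - 4y5 ≤ -1
  y1, y2, y3, y4, y5 ≥ 0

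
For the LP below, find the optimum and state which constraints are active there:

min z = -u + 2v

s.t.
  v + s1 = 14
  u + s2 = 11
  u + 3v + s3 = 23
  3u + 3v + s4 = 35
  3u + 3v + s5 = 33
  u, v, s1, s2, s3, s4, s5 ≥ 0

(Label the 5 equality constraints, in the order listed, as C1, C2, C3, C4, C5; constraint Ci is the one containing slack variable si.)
Optimal: u = 11, v = 0
Binding: C2, C5, v ≥ 0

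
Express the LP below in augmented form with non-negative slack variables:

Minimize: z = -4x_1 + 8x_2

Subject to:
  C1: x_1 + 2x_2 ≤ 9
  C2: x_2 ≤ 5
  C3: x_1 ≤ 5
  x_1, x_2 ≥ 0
min z = -4x_1 + 8x_2

s.t.
  x_1 + 2x_2 + s1 = 9
  x_2 + s2 = 5
  x_1 + s3 = 5
  x_1, x_2, s1, s2, s3 ≥ 0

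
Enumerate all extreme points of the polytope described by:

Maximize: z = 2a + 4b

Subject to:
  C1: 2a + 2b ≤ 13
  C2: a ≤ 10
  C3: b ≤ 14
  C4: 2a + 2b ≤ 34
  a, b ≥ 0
Each vertex is the intersection of two constraint boundaries that also satisfies all remaining constraints:
  a = 0 and b = 0 → (0, 0)
  2a + 2b = 13 and b = 0 → (6.5, 0)
  2a + 2b = 13 and a = 0 → (0, 6.5)

Vertices: (0, 0), (6.5, 0), (0, 6.5)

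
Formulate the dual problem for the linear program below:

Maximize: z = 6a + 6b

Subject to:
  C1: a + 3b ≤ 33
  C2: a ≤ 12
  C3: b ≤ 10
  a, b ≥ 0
Minimize: z = 33y1 + 12y2 + 10y3

Subject to:
  C1: -y1 - y2 ≤ -6
  C2: -3y1 - y3 ≤ -6
  y1, y2, y3 ≥ 0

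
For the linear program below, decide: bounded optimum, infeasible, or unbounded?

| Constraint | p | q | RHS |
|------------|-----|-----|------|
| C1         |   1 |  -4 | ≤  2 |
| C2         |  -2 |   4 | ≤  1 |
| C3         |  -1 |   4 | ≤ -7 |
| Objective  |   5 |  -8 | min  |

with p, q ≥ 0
C1 requires p - 4q ≤ 2, while C3 (-p + 4q ≤ -7) is equivalent to p - 4q ≥ 7. Together they would need 7 ≤ p - 4q ≤ 2, which is impossible since 7 > 2. No point satisfies all constraints.

The feasible region is empty; the LP is infeasible.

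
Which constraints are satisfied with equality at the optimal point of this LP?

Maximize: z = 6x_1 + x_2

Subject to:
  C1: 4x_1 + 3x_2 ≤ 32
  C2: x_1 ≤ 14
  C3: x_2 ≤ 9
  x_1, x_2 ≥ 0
Optimal: x_1 = 8, x_2 = 0
Binding: C1, x_2 ≥ 0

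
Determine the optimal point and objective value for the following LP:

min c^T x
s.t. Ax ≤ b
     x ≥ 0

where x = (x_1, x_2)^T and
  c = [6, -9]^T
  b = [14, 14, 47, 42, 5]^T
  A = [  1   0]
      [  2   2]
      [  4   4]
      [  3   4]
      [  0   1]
Each vertex is the intersection of two constraint boundaries that also satisfies all remaining constraints:
  x_1 = 0 and x_2 = 0 → (0, 0)
  2x_1 + 2x_2 = 14 and x_2 = 0 → (7, 0)
  2x_1 + 2x_2 = 14 and x_2 = 5 → (2, 5)
  x_2 = 5 and x_1 = 0 → (0, 5)

Evaluating z = 6x_1 - 9x_2 at each vertex:
  (0, 0): z = 0
  (7, 0): z = 42
  (2, 5): z = -33
  (0, 5): z = -45

The minimum is at (0, 5) with z = -45.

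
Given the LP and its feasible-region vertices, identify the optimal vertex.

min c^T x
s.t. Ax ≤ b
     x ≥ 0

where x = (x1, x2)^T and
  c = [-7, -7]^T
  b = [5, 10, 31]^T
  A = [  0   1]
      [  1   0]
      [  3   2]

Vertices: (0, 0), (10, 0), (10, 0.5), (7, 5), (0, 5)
(7, 5) with z = -84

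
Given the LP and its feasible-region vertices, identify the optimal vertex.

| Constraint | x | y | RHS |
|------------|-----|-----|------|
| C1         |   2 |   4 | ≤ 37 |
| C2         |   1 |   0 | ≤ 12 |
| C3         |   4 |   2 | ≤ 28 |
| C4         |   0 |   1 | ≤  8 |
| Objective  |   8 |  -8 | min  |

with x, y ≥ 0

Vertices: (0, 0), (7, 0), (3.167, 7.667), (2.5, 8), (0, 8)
(0, 8) with z = -64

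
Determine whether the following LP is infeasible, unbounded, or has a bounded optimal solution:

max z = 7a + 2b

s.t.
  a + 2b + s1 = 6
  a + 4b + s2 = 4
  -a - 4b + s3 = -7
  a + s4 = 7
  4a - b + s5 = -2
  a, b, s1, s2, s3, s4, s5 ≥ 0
The row a + 4b + s2 = 4 with s2 ≥ 0 requires a + 4b ≤ 4, while the row -a - 4b + s3 = -7 with s3 ≥ 0 is equivalent to a + 4b ≥ 7. Together they would need 7 ≤ a + 4b ≤ 4, which is impossible since 7 > 4. No point satisfies all constraints.

The feasible region is empty; the LP is infeasible.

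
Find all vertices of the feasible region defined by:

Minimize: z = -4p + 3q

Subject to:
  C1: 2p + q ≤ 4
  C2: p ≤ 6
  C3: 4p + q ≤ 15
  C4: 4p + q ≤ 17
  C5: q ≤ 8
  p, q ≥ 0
Each vertex is the intersection of two constraint boundaries that also satisfies all remaining constraints:
  p = 0 and q = 0 → (0, 0)
  2p + q = 4 and q = 0 → (2, 0)
  2p + q = 4 and p = 0 → (0, 4)

Vertices: (0, 0), (2, 0), (0, 4)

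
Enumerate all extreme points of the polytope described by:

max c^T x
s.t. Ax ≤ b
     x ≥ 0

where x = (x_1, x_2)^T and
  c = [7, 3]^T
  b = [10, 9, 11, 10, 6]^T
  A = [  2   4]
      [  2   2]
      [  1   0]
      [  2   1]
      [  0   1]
Each vertex is the intersection of two constraint boundaries that also satisfies all remaining constraints:
  x_1 = 0 and x_2 = 0 → (0, 0)
  2x_1 + 2x_2 = 9 and x_2 = 0 → (4.5, 0)
  2x_1 + 4x_2 = 10 and 2x_1 + 2x_2 = 9 → (4, 0.5)
  2x_1 + 4x_2 = 10 and x_1 = 0 → (0, 2.5)

Vertices: (0, 0), (4.5, 0), (4, 0.5), (0, 2.5)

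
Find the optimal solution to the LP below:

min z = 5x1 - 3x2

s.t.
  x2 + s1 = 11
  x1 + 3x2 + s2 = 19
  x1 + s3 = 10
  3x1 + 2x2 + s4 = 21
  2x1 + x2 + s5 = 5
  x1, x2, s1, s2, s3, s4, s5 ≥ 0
x1 = 0, x2 = 5, z = -15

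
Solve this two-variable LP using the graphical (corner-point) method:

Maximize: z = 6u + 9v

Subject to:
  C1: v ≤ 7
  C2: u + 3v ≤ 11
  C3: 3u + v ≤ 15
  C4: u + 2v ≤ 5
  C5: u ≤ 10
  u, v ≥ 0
Each vertex is the intersection of two constraint boundaries that also satisfies all remaining constraints:
  u = 0 and v = 0 → (0, 0)
  3u + v = 15 and u + 2v = 5 → (5, 0)
  u + 2v = 5 and u = 0 → (0, 2.5)

Evaluating z = 6u + 9v at each vertex:
  (0, 0): z = 0
  (5, 0): z = 30
  (0, 2.5): z = 22.5

The maximum is at (5, 0) with z = 30.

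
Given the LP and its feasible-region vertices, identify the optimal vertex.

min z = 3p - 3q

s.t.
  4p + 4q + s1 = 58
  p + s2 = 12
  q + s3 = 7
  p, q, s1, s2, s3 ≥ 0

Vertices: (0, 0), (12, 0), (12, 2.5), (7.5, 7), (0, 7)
Evaluating z = 3p - 3q at each vertex:
  (0, 0): z = 0
  (12, 0): z = 36
  (12, 2.5): z = 28.5
  (7.5, 7): z = 1.5
  (0, 7): z = -21

The smallest value is z = -21, attained at (0, 7).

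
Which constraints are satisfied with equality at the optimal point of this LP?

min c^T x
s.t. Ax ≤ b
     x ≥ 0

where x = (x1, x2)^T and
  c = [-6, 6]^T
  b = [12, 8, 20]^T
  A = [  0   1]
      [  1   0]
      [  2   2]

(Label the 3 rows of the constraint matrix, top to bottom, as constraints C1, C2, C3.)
Optimal: x1 = 8, x2 = 0
Binding: C2, x2 ≥ 0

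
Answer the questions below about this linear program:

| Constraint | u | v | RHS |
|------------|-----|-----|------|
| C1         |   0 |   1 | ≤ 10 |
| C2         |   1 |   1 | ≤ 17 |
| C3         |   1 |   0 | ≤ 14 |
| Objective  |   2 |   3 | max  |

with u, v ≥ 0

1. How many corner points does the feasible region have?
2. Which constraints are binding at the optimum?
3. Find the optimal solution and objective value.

1. 5
2. C1, C2
3. u = 7, v = 10, z = 44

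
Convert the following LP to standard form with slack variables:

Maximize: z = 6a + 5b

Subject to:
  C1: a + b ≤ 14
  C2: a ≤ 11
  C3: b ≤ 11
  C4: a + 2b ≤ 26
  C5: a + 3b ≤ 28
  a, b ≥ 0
max z = 6a + 5b

s.t.
  a + b + s1 = 14
  a + s2 = 11
  b + s3 = 11
  a + 2b + s4 = 26
  a + 3b + s5 = 28
  a, b, s1, s2, s3, s4, s5 ≥ 0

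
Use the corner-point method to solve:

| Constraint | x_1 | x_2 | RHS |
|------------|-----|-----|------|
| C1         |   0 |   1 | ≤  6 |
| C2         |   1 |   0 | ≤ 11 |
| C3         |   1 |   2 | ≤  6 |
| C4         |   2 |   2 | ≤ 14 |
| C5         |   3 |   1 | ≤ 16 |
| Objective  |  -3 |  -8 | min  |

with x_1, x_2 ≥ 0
x_1 = 0, x_2 = 3, z = -24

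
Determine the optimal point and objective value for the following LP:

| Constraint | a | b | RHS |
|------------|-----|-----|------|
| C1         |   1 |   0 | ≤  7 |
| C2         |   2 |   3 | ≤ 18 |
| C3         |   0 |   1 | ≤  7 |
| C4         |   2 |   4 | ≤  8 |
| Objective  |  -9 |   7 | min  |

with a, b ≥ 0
Each vertex is the intersection of two constraint boundaries that also satisfies all remaining constraints:
  a = 0 and b = 0 → (0, 0)
  2a + 4b = 8 and b = 0 → (4, 0)
  2a + 4b = 8 and a = 0 → (0, 2)

Evaluating z = -9a + 7b at each vertex:
  (0, 0): z = 0
  (4, 0): z = -36
  (0, 2): z = 14

The minimum is at (4, 0) with z = -36.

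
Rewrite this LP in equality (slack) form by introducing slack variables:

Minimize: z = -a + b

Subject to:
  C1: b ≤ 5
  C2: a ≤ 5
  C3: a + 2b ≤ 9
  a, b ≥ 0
min z = -a + b

s.t.
  b + s1 = 5
  a + s2 = 5
  a + 2b + s3 = 9
  a, b, s1, s2, s3 ≥ 0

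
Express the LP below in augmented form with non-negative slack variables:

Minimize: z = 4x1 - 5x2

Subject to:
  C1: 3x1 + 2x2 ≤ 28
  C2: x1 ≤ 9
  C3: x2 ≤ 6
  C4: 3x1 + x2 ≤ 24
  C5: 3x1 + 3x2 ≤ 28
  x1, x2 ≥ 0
min z = 4x1 - 5x2

s.t.
  3x1 + 2x2 + s1 = 28
  x1 + s2 = 9
  x2 + s3 = 6
  3x1 + x2 + s4 = 24
  3x1 + 3x2 + s5 = 28
  x1, x2, s1, s2, s3, s4, s5 ≥ 0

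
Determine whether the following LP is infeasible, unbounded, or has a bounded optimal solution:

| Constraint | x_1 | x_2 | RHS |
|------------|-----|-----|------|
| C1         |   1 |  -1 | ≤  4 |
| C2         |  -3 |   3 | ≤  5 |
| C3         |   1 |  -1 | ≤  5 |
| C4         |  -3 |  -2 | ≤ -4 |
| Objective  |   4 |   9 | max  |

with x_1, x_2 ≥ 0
Feasible point: (1, 1) satisfies every constraint, so the LP is feasible.
Direction d = (1, 1): for each constraint row a, a·d ≤ 0 —
  (1)(1) + (-1)(1) = 0 ≤ 0
  (-3)(1) + (3)(1) = 0 ≤ 0
  (1)(1) + (-1)(1) = 0 ≤ 0
  (-3)(1) + (-2)(1) = -5 ≤ 0
and d ≥ 0, so (1, 1) + t·d stays feasible for every t ≥ 0. Along this ray z = 4x_1 + 9x_2 changes by 13 per unit t, so z → +∞.

Unbounded: there is a feasible ray along which z → +∞.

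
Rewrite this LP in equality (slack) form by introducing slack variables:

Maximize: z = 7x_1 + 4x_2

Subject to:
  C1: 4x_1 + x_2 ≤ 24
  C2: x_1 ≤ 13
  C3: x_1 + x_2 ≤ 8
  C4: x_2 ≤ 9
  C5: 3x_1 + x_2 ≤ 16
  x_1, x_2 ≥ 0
max z = 7x_1 + 4x_2

s.t.
  4x_1 + x_2 + s1 = 24
  x_1 + s2 = 13
  x_1 + x_2 + s3 = 8
  x_2 + s4 = 9
  3x_1 + x_2 + s5 = 16
  x_1, x_2, s1, s2, s3, s4, s5 ≥ 0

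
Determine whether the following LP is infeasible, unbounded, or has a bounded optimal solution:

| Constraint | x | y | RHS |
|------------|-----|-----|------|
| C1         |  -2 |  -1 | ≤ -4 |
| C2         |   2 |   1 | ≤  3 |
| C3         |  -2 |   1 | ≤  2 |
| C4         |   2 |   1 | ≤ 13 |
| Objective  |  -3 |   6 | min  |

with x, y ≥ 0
C2 requires 2x + y ≤ 3, while C1 (-2x - y ≤ -4) is equivalent to 2x + y ≥ 4. Together they would need 4 ≤ 2x + y ≤ 3, which is impossible since 4 > 3. No point satisfies all constraints.

Infeasible: no point satisfies all constraints simultaneously.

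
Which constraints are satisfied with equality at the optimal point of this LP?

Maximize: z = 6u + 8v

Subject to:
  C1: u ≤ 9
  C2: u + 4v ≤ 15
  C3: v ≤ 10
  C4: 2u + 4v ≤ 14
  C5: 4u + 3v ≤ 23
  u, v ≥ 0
Optimal: u = 5, v = 1
Slack at optimum:
  C1: slack = 4
  C2: slack = 6
  C3: slack = 9
  C4: slack = 0 (binding)
  C5: slack = 0 (binding)
  u ≥ 0: u = 5
  v ≥ 0: v = 1
Binding constraints: C4, C5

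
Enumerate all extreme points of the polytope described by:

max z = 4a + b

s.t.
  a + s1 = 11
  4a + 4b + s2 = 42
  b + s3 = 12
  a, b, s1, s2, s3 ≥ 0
Each vertex is the intersection of two constraint boundaries that also satisfies all remaining constraints:
  a = 0 and b = 0 → (0, 0)
  4a + 4b = 42 and b = 0 → (10.5, 0)
  4a + 4b = 42 and a = 0 → (0, 10.5)

Vertices: (0, 0), (10.5, 0), (0, 10.5)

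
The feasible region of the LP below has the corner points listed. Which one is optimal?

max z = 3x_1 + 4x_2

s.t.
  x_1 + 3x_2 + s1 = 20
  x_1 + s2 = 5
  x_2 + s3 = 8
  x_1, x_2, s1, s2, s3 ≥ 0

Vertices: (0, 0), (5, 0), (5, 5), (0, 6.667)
(5, 5) with z = 35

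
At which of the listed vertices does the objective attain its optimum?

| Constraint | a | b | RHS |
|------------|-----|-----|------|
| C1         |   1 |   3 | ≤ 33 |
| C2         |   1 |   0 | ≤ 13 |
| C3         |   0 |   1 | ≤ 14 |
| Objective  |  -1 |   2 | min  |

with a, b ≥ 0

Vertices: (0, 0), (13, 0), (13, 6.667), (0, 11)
Evaluating z = -a + 2b at each vertex:
  (0, 0): z = 0
  (13, 0): z = -13
  (13, 6.667): z = 0.3333
  (0, 11): z = 22

The smallest value is z = -13, attained at (13, 0).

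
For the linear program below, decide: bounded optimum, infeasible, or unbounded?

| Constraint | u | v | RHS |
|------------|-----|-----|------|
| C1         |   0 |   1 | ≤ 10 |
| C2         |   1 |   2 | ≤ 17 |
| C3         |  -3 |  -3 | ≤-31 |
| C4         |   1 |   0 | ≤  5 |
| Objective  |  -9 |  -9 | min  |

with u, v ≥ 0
The point (5, 6) satisfies every constraint, so the LP is feasible; the constraints give u ≤ 5 and v ≤ 10, which with u, v ≥ 0 keep the feasible region inside a bounded box. A feasible, bounded LP attains a finite optimum at a vertex.

The LP has an optimal solution: (5, 6) with z = -99.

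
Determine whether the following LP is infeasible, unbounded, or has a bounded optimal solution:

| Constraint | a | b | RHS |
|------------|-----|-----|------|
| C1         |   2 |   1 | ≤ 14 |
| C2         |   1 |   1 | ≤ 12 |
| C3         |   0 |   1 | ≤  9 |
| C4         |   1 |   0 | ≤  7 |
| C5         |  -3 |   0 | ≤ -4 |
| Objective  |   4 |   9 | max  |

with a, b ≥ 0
The point (2.5, 9) satisfies every constraint, so the LP is feasible; the constraints give a ≤ 7 and b ≤ 9, which with a, b ≥ 0 keep the feasible region inside a bounded box. A feasible, bounded LP attains a finite optimum at a vertex.

Evaluating z = 4a + 9b at each vertex:
  (1.333, 0): z = 5.333
  (7, 0): z = 28
  (2.5, 9): z = 91
  (1.333, 9): z = 86.33

Bounded optimum: z* = 91 at (2.5, 9).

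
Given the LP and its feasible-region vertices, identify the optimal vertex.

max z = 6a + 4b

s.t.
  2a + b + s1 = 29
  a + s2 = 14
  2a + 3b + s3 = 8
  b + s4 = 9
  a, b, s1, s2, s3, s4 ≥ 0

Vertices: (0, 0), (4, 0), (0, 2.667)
(4, 0) with z = 24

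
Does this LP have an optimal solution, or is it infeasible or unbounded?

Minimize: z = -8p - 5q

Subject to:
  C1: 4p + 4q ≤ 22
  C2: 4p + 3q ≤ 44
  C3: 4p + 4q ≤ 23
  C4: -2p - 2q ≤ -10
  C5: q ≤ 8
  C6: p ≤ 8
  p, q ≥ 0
The point (5.5, 0) satisfies every constraint, so the LP is feasible; the constraints give p ≤ 8 and q ≤ 8, which with p, q ≥ 0 keep the feasible region inside a bounded box. A feasible, bounded LP attains a finite optimum at a vertex.

Evaluating z = -8p - 5q at each vertex:
  (5, 0): z = -40
  (5.5, 0): z = -44
  (0, 5.5): z = -27.5
  (0, 5): z = -25

Bounded optimum: z* = -44 at (5.5, 0).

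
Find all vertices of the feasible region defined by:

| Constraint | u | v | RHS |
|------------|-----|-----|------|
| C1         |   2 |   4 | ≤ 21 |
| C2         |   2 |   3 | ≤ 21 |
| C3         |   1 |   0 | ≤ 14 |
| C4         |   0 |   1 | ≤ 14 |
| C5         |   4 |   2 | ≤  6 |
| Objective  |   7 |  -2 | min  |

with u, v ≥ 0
Each vertex is the intersection of two constraint boundaries that also satisfies all remaining constraints:
  u = 0 and v = 0 → (0, 0)
  4u + 2v = 6 and v = 0 → (1.5, 0)
  4u + 2v = 6 and u = 0 → (0, 3)

Vertices: (0, 0), (1.5, 0), (0, 3)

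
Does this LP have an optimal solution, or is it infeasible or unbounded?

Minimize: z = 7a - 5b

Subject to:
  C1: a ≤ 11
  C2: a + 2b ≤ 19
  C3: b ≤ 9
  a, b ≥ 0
The point (0, 9) satisfies every constraint, so the LP is feasible; the constraints give a ≤ 11 and b ≤ 9, which with a, b ≥ 0 keep the feasible region inside a bounded box. A feasible, bounded LP attains a finite optimum at a vertex.

Bounded optimum: z* = -45 at (0, 9).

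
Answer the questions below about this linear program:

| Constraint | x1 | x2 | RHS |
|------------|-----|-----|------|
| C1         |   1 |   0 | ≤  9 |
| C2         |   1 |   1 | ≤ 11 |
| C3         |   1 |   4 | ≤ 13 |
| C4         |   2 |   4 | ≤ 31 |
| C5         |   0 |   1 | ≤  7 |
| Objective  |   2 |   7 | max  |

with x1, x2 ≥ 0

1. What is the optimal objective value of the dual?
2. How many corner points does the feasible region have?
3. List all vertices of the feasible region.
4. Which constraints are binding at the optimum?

1. 25 (by strong duality, equal to the primal optimum)
2. 4
3. (0, 0), (9, 0), (9, 1), (0, 3.25)
4. C1, C3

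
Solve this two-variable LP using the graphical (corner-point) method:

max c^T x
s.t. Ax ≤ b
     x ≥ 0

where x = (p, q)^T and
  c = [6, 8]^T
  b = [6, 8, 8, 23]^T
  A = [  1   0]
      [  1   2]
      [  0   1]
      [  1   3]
Each vertex is the intersection of two constraint boundaries that also satisfies all remaining constraints:
  p = 0 and q = 0 → (0, 0)
  p = 6 and q = 0 → (6, 0)
  p = 6 and p + 2q = 8 → (6, 1)
  p + 2q = 8 and p = 0 → (0, 4)

Evaluating z = 6p + 8q at each vertex:
  (0, 0): z = 0
  (6, 0): z = 36
  (6, 1): z = 44
  (0, 4): z = 32

The maximum is at (6, 1) with z = 44.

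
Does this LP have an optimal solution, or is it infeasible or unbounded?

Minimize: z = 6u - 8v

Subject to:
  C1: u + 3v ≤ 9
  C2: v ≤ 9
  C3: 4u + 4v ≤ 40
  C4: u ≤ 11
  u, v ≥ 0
The point (0, 3) satisfies every constraint, so the LP is feasible; the constraints give u ≤ 11 and v ≤ 9, which with u, v ≥ 0 keep the feasible region inside a bounded box. A feasible, bounded LP attains a finite optimum at a vertex.

Evaluating z = 6u - 8v at each vertex:
  (0, 0): z = 0
  (9, 0): z = 54
  (0, 3): z = -24

The LP has an optimal solution: (0, 3) with z = -24.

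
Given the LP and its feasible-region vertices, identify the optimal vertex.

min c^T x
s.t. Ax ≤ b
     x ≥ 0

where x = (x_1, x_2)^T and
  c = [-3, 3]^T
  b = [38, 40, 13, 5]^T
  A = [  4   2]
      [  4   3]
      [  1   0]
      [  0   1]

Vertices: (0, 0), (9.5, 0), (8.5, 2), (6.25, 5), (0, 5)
Evaluating z = -3x_1 + 3x_2 at each vertex:
  (0, 0): z = 0
  (9.5, 0): z = -28.5
  (8.5, 2): z = -19.5
  (6.25, 5): z = -3.75
  (0, 5): z = 15

The smallest value is z = -28.5, attained at (9.5, 0).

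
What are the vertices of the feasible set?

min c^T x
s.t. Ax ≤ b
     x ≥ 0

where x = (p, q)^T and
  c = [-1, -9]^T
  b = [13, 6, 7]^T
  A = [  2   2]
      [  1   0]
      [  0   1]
Each vertex is the intersection of two constraint boundaries that also satisfies all remaining constraints:
  p = 0 and q = 0 → (0, 0)
  p = 6 and q = 0 → (6, 0)
  2p + 2q = 13 and p = 6 → (6, 0.5)
  2p + 2q = 13 and p = 0 → (0, 6.5)

Vertices: (0, 0), (6, 0), (6, 0.5), (0, 6.5)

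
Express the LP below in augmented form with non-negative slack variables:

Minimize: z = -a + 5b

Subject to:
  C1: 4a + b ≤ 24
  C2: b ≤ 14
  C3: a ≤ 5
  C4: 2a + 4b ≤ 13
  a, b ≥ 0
min z = -a + 5b

s.t.
  4a + b + s1 = 24
  b + s2 = 14
  a + s3 = 5
  2a + 4b + s4 = 13
  a, b, s1, s2, s3, s4 ≥ 0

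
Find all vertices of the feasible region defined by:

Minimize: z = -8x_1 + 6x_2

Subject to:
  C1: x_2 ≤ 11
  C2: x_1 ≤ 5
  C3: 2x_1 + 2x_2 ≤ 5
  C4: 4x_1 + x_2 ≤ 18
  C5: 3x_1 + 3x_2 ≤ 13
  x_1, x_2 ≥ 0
Each vertex is the intersection of two constraint boundaries that also satisfies all remaining constraints:
  x_1 = 0 and x_2 = 0 → (0, 0)
  2x_1 + 2x_2 = 5 and x_2 = 0 → (2.5, 0)
  2x_1 + 2x_2 = 5 and x_1 = 0 → (0, 2.5)

Vertices: (0, 0), (2.5, 0), (0, 2.5)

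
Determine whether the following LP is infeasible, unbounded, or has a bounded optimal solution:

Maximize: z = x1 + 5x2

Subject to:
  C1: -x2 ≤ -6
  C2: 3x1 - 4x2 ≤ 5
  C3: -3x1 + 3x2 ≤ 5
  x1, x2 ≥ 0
Feasible point: (5, 6) satisfies every constraint, so the LP is feasible.
Direction d = (1, 1): for each constraint row a, a·d ≤ 0 —
  (0)(1) + (-1)(1) = -1 ≤ 0
  (3)(1) + (-4)(1) = -1 ≤ 0
  (-3)(1) + (3)(1) = 0 ≤ 0
and d ≥ 0, so (5, 6) + t·d stays feasible for every t ≥ 0. Along this ray z = x1 + 5x2 changes by 6 per unit t, so z → +∞.

Unbounded: there is a feasible ray along which z → +∞.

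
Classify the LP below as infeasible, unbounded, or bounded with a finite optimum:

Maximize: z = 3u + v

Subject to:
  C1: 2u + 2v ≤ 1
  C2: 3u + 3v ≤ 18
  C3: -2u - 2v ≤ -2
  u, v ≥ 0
C1 requires 2u + 2v ≤ 1, while C3 (-2u - 2v ≤ -2) is equivalent to 2u + 2v ≥ 2. Together they would need 2 ≤ 2u + 2v ≤ 1, which is impossible since 2 > 1. No point satisfies all constraints.

Infeasible — the constraint set is empty.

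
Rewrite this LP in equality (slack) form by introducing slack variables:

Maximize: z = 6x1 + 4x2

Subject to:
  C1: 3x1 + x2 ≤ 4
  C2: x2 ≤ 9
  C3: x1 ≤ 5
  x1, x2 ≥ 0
max z = 6x1 + 4x2

s.t.
  3x1 + x2 + s1 = 4
  x2 + s2 = 9
  x1 + s3 = 5
  x1, x2, s1, s2, s3 ≥ 0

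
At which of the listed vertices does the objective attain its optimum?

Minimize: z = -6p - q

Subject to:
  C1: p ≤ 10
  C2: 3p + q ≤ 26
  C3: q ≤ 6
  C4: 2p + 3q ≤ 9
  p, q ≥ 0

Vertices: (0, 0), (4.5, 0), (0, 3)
(4.5, 0) with z = -27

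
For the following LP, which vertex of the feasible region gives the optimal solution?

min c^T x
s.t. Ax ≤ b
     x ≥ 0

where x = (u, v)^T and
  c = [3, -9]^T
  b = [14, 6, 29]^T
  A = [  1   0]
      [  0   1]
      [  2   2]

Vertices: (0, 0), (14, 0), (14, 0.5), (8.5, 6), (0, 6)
Evaluating z = 3u - 9v at each vertex:
  (0, 0): z = 0
  (14, 0): z = 42
  (14, 0.5): z = 37.5
  (8.5, 6): z = -28.5
  (0, 6): z = -54

The smallest value is z = -54, attained at (0, 6).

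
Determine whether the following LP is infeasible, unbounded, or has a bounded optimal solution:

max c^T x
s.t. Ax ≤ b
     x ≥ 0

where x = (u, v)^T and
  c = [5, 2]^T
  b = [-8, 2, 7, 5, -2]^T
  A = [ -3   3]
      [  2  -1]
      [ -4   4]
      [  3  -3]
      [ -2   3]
One constraint requires 3u - 3v ≤ 5, while the constraint -3u + 3v ≤ -8 is equivalent to 3u - 3v ≥ 8. Together they would need 8 ≤ 3u - 3v ≤ 5, which is impossible since 8 > 5. No point satisfies all constraints.

The feasible region is empty; the LP is infeasible.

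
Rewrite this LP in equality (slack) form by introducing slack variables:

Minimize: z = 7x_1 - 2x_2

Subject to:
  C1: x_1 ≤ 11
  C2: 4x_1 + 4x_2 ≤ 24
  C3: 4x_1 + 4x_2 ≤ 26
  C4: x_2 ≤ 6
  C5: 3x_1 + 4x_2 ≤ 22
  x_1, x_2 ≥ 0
min z = 7x_1 - 2x_2

s.t.
  x_1 + s1 = 11
  4x_1 + 4x_2 + s2 = 24
  4x_1 + 4x_2 + s3 = 26
  x_2 + s4 = 6
  3x_1 + 4x_2 + s5 = 22
  x_1, x_2, s1, s2, s3, s4, s5 ≥ 0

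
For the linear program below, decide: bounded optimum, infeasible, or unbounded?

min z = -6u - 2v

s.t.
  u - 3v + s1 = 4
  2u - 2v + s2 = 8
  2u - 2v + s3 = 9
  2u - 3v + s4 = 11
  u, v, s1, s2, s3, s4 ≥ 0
Feasible point: (0, 0) satisfies every constraint, so the LP is feasible.
Direction d = (0, 1): for each constraint row a, a·d ≤ 0 —
  (1)(0) + (-3)(1) = -3 ≤ 0
  (2)(0) + (-2)(1) = -2 ≤ 0
  (2)(0) + (-2)(1) = -2 ≤ 0
  (2)(0) + (-3)(1) = -3 ≤ 0
and d ≥ 0, so (0, 0) + t·d stays feasible for every t ≥ 0. Along this ray z = -6u - 2v changes by -2 per unit t, so z → −∞.

Unbounded: there is a feasible ray along which z → −∞.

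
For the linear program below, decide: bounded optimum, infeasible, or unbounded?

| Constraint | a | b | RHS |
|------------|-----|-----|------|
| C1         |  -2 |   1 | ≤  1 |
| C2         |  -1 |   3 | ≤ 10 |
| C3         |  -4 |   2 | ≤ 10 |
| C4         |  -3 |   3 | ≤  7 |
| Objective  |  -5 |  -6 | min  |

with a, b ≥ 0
Feasible point: (0, 0) satisfies every constraint, so the LP is feasible.
Direction d = (1, 0): for each constraint row a, a·d ≤ 0 —
  (-2)(1) + (1)(0) = -2 ≤ 0
  (-1)(1) + (3)(0) = -1 ≤ 0
  (-4)(1) + (2)(0) = -4 ≤ 0
  (-3)(1) + (3)(0) = -3 ≤ 0
and d ≥ 0, so (0, 0) + t·d stays feasible for every t ≥ 0. Along this ray z = -5a - 6b changes by -5 per unit t, so z → −∞.

Unbounded: there is a feasible ray along which z → −∞.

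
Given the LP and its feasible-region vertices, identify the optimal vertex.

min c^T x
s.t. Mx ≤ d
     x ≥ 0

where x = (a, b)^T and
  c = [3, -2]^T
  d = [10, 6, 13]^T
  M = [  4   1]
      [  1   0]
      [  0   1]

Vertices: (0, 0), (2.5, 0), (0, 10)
Evaluating z = 3a - 2b at each vertex:
  (0, 0): z = 0
  (2.5, 0): z = 7.5
  (0, 10): z = -20

The smallest value is z = -20, attained at (0, 10).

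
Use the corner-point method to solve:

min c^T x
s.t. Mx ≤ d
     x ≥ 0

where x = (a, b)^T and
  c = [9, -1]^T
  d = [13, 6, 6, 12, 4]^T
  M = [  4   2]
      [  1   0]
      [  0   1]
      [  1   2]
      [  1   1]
a = 0, b = 4, z = -4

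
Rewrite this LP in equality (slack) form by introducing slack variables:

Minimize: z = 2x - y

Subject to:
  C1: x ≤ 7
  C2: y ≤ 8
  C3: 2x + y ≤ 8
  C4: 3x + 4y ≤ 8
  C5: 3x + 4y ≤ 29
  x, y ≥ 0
min z = 2x - y

s.t.
  x + s1 = 7
  y + s2 = 8
  2x + y + s3 = 8
  3x + 4y + s4 = 8
  3x + 4y + s5 = 29
  x, y, s1, s2, s3, s4, s5 ≥ 0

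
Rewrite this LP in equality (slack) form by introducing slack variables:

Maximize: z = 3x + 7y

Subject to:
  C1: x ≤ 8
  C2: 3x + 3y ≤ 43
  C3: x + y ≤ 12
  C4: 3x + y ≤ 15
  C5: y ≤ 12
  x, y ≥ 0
max z = 3x + 7y

s.t.
  x + s1 = 8
  3x + 3y + s2 = 43
  x + y + s3 = 12
  3x + y + s4 = 15
  y + s5 = 12
  x, y, s1, s2, s3, s4, s5 ≥ 0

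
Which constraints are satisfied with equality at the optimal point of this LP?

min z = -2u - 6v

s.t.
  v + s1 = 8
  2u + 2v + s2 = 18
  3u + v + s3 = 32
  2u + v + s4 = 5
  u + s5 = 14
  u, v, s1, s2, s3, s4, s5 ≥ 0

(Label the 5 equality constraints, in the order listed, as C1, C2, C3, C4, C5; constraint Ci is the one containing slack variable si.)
Optimal: u = 0, v = 5
Slack at optimum:
  C1: slack = 3
  C2: slack = 8
  C3: slack = 27
  C4: slack = 0 (binding)
  C5: slack = 14
  u ≥ 0: u = 0 (binding)
  v ≥ 0: v = 5
Binding constraints: C4, u ≥ 0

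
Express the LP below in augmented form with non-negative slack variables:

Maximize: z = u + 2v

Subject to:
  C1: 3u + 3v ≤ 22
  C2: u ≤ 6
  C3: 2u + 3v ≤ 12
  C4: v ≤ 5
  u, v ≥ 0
max z = u + 2v

s.t.
  3u + 3v + s1 = 22
  u + s2 = 6
  2u + 3v + s3 = 12
  v + s4 = 5
  u, v, s1, s2, s3, s4 ≥ 0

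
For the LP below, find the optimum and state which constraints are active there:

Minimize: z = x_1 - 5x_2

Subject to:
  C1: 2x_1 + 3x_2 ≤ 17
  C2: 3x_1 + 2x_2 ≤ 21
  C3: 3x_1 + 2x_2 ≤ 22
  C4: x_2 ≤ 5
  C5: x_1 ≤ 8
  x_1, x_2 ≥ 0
Optimal: x_1 = 0, x_2 = 5
Binding: C4, x_1 ≥ 0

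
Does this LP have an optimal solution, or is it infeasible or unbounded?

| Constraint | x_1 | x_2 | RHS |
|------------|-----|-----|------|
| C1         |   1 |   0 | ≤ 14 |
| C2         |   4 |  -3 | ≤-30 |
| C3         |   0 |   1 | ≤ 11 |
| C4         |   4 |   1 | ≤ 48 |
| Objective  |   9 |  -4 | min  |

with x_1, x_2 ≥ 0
The point (0, 11) satisfies every constraint, so the LP is feasible; the constraints give x_1 ≤ 14 and x_2 ≤ 11, which with x_1, x_2 ≥ 0 keep the feasible region inside a bounded box. A feasible, bounded LP attains a finite optimum at a vertex.

Evaluating z = 9x_1 - 4x_2 at each vertex:
  (0, 10): z = -40
  (0.75, 11): z = -37.25
  (0, 11): z = -44

The LP has an optimal solution: (0, 11) with z = -44.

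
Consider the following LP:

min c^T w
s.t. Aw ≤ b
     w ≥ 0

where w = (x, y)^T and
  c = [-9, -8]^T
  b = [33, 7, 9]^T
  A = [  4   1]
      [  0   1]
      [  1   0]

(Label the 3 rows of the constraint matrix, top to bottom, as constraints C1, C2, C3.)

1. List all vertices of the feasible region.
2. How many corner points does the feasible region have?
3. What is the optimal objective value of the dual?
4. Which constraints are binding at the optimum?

1. (0, 0), (8.25, 0), (6.5, 7), (0, 7)
2. 4
3. -114.5 (by strong duality, equal to the primal optimum)
4. C1, C2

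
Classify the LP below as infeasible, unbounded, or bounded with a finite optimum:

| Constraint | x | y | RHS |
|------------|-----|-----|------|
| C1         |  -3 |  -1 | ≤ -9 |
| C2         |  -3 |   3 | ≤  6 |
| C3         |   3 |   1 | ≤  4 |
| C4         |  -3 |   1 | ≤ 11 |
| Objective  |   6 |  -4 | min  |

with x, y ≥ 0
C3 requires 3x + y ≤ 4, while C1 (-3x - y ≤ -9) is equivalent to 3x + y ≥ 9. Together they would need 9 ≤ 3x + y ≤ 4, which is impossible since 9 > 4. No point satisfies all constraints.

Infeasible: no point satisfies all constraints simultaneously.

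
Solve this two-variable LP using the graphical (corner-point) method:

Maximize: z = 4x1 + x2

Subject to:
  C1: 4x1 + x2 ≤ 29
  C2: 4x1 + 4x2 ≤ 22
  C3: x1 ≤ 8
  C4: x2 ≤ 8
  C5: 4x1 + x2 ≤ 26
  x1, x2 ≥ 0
x1 = 5.5, x2 = 0, z = 22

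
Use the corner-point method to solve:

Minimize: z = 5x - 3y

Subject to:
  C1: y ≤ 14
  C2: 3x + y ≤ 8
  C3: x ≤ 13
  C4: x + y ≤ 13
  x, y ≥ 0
x = 0, y = 8, z = -24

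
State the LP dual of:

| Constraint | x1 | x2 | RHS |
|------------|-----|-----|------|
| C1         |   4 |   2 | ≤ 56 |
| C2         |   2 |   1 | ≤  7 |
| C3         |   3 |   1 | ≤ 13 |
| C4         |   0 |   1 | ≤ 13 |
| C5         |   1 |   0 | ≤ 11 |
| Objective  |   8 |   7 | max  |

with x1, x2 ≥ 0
Minimize: z = 56y1 + 7y2 + 13y3 + 13y4 + 11y5

Subject to:
  C1: -4y1 - 2y2 - 3y3 - y5 ≤ -8
  C2: -2y1 - y2 - y3 - y4 ≤ -7
  y1, y2, y3, y4, y5 ≥ 0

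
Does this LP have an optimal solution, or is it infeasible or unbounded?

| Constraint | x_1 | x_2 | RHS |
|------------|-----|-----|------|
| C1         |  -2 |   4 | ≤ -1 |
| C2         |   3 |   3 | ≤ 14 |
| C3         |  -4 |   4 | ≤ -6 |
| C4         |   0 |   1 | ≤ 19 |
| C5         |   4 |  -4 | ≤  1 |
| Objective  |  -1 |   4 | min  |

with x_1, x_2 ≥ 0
C5 requires 4x_1 - 4x_2 ≤ 1, while C3 (-4x_1 + 4x_2 ≤ -6) is equivalent to 4x_1 - 4x_2 ≥ 6. Together they would need 6 ≤ 4x_1 - 4x_2 ≤ 1, which is impossible since 6 > 1. No point satisfies all constraints.

The feasible region is empty; the LP is infeasible.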